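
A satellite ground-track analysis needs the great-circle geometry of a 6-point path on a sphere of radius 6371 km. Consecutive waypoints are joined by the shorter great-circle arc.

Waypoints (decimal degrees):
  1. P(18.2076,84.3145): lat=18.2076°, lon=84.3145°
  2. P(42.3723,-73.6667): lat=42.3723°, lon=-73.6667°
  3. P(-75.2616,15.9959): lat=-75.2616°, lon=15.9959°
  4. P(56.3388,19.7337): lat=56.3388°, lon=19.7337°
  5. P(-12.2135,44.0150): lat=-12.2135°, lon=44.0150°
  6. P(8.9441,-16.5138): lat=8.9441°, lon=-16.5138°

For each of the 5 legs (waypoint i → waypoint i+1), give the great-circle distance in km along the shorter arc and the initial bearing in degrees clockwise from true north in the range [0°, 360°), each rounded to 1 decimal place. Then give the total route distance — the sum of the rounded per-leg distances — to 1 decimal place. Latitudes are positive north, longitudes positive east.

Leg 1: φ1=0.3177826, φ2=0.7395361, Δφ=0.4217536, Δλ=-2.7572921 rad; a=sin²(Δφ/2)+cosφ1·cosφ2·sin²(Δλ/2)=0.7200106740; c=2·atan2(√a, √(1-a))=2.026418773; dist=6371·c=12910.314 ≈ 12910.3 km; running total=12910.3 km
Leg 1 bearing: y=sinΔλ·cosφ2=-0.27697707, x=cosφ1·sinφ2-sinφ1·cosφ2·cosΔλ=0.85420426; θ=atan2(y, x)=-17.9654° <0 so +360° → 342.0346° ≈ 342.0°
Leg 2: φ1=0.7395361, φ2=-1.3135627, Δφ=-2.0530989, Δλ=1.5649076 rad; a=sin²(Δφ/2)+cosφ1·cosφ2·sin²(Δλ/2)=0.8253320020; c=2·atan2(√a, √(1-a))=2.279254856; dist=6371·c=14521.133 ≈ 14521.1 km; running total=27431.4 km
Leg 2 bearing: y=sinΔλ·cosφ2=0.25440175, x=cosφ1·sinφ2-sinφ1·cosφ2·cosΔλ=-0.71548313; θ=atan2(y, x)=160.4263° ≈ 160.4°
Leg 3: φ1=-1.3135627, φ2=0.9832976, Δφ=2.2968603, Δλ=0.0652369 rad; a=sin²(Δφ/2)+cosφ1·cosφ2·sin²(Δλ/2)=0.8321156956; c=2·atan2(√a, √(1-a))=2.297261472; dist=6371·c=14635.853 ≈ 14635.9 km; running total=42067.3 km
Leg 3 bearing: y=sinΔλ·cosφ2=0.03613393, x=cosφ1·sinφ2-sinφ1·cosφ2·cosΔλ=0.74665320; θ=atan2(y, x)=2.7706° ≈ 2.8°
Leg 4: φ1=0.9832976, φ2=-0.2131658, Δφ=-1.1964633, Δλ=0.4237886 rad; a=sin²(Δφ/2)+cosφ1·cosφ2·sin²(Δλ/2)=0.3411357310; c=2·atan2(√a, √(1-a))=1.247463402; dist=6371·c=7947.589 ≈ 7947.6 km; running total=50014.9 km
Leg 4 bearing: y=sinΔλ·cosφ2=0.40190942, x=cosφ1·sinφ2-sinφ1·cosφ2·cosΔλ=-0.85878833; θ=atan2(y, x)=154.9206° ≈ 154.9°
Leg 5: φ1=-0.2131658, φ2=0.1561040, Δφ=0.3692698, Δλ=-1.0564269 rad; a=sin²(Δφ/2)+cosφ1·cosφ2·sin²(Δλ/2)=0.2789435500; c=2·atan2(√a, √(1-a))=1.112843392; dist=6371·c=7089.925 ≈ 7089.9 km; running total=57104.8 km
Leg 5 bearing: y=sinΔλ·cosφ2=-0.86001700, x=cosφ1·sinφ2-sinφ1·cosφ2·cosΔλ=0.25476841; θ=atan2(y, x)=-73.4988° <0 so +360° → 286.5012° ≈ 286.5°

Leg 1: dist=12910.3 km, bearing=342.0°
Leg 2: dist=14521.1 km, bearing=160.4°
Leg 3: dist=14635.9 km, bearing=2.8°
Leg 4: dist=7947.6 km, bearing=154.9°
Leg 5: dist=7089.9 km, bearing=286.5°
Total: 57104.8 km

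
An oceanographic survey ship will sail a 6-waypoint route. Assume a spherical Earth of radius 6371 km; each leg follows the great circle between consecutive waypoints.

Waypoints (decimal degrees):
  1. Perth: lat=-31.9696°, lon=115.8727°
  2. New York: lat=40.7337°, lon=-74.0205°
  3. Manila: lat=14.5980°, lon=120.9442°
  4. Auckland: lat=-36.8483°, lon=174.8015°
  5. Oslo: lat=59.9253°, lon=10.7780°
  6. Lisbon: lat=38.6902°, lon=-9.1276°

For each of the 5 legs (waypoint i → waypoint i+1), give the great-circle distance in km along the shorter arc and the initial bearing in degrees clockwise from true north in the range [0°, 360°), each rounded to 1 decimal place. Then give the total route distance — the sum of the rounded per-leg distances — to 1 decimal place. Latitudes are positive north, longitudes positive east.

Leg 1: φ1=-0.5579748, φ2=0.7109372, Δφ=1.2689120, Δλ=-3.3142616 rad; a=sin²(Δφ/2)+cosφ1·cosφ2·sin²(Δλ/2)=0.9893825522; c=2·atan2(√a, √(1-a))=2.935144221; dist=6371·c=18699.804 ≈ 18699.8 km; running total=18699.8 km
Leg 1 bearing: y=sinΔλ·cosφ2=0.13019080, x=cosφ1·sinφ2-sinφ1·cosφ2·cosΔλ=0.15833265; θ=atan2(y, x)=39.4291° ≈ 39.4°
Leg 2: φ1=0.7109372, φ2=0.2547832, Δφ=-0.4561540, Δλ=3.4027759 rad; a=sin²(Δφ/2)+cosφ1·cosφ2·sin²(Δλ/2)=0.7719775749; c=2·atan2(√a, √(1-a))=2.145939756; dist=6371·c=13671.782 ≈ 13671.8 km; running total=32371.6 km
Leg 2 bearing: y=sinΔλ·cosφ2=-0.24988790, x=cosφ1·sinφ2-sinφ1·cosφ2·cosΔλ=0.80104234; θ=atan2(y, x)=-17.3255° <0 so +360° → 342.6745° ≈ 342.7°
Leg 3: φ1=0.2547832, φ2=-0.6431242, Δφ=-0.8979073, Δλ=0.9399872 rad; a=sin²(Δφ/2)+cosφ1·cosφ2·sin²(Δλ/2)=0.3472047528; c=2·atan2(√a, √(1-a))=1.260237798; dist=6371·c=8028.975 ≈ 8029.0 km; running total=40400.6 km
Leg 3 bearing: y=sinΔλ·cosφ2=0.64622304, x=cosφ1·sinφ2-sinφ1·cosφ2·cosΔλ=-0.69929266; θ=atan2(y, x)=137.2587° ≈ 137.3°
Leg 4: φ1=-0.6431242, φ2=1.0458938, Δφ=1.6890179, Δλ=-2.8627501 rad; a=sin²(Δφ/2)+cosφ1·cosφ2·sin²(Δλ/2)=0.9522447660; c=2·atan2(√a, √(1-a))=2.700977636; dist=6371·c=17207.929 ≈ 17207.9 km; running total=57608.5 km
Leg 4 bearing: y=sinΔλ·cosφ2=-0.13793219, x=cosφ1·sinφ2-sinφ1·cosφ2·cosΔλ=0.40357576; θ=atan2(y, x)=-18.8692° <0 so +360° → 341.1308° ≈ 341.1°
Leg 5: φ1=1.0458938, φ2=0.6752714, Δφ=-0.3706224, Δλ=-0.3474183 rad; a=sin²(Δφ/2)+cosφ1·cosφ2·sin²(Δλ/2)=0.0456336003; c=2·atan2(√a, √(1-a))=0.430558467; dist=6371·c=2743.088 ≈ 2743.1 km; running total=60351.6 km
Leg 5 bearing: y=sinΔλ·cosφ2=-0.26575068, x=cosφ1·sinφ2-sinφ1·cosφ2·cosΔλ=-0.32184045; θ=atan2(y, x)=-140.4528° <0 so +360° → 219.5472° ≈ 219.5°

Leg 1: dist=18699.8 km, bearing=39.4°
Leg 2: dist=13671.8 km, bearing=342.7°
Leg 3: dist=8029.0 km, bearing=137.3°
Leg 4: dist=17207.9 km, bearing=341.1°
Leg 5: dist=2743.1 km, bearing=219.5°
Total: 60351.6 km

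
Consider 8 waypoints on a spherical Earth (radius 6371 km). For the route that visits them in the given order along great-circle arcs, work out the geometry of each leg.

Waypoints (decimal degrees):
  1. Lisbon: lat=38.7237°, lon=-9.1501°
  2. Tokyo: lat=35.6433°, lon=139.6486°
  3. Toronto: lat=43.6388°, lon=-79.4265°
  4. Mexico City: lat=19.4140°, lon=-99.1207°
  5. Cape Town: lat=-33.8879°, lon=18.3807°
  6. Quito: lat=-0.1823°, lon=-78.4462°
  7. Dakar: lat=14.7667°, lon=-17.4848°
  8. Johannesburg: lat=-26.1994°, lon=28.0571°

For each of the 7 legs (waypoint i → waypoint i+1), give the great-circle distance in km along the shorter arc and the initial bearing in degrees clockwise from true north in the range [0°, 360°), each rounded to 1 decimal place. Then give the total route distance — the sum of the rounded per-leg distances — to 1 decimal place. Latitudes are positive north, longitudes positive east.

Leg 1: dist=11146.1 km, bearing=25.3°
Leg 2: dist=10354.4 km, bearing=27.2°
Leg 3: dist=3258.7 km, bearing=220.5°
Leg 4: dist=13693.9 km, bearing=118.4°
Leg 5: dist=10625.9 km, bearing=266.0°
Leg 6: dist=6900.7 km, bearing=73.1°
Leg 7: dist=6707.4 km, bearing=132.5°
Total: 62687.1 km

Leg 1: φ1=0.6758561, φ2=0.6220929, Δφ=-0.0537631, Δλ=2.5970272 rad; a=sin²(Δφ/2)+cosφ1·cosφ2·sin²(Δλ/2)=0.5888829319; c=2·atan2(√a, √(1-a))=1.749512015; dist=6371·c=11146.141 ≈ 11146.1 km; running total=11146.1 km
Leg 1 bearing: y=sinΔλ·cosφ2=0.42099591, x=cosφ1·sinφ2-sinφ1·cosφ2·cosΔλ=0.88947273; θ=atan2(y, x)=25.3286° ≈ 25.3°
Leg 2: φ1=0.6220929, φ2=0.7616407, Δφ=0.1395478, Δλ=-3.8235818 rad; a=sin²(Δφ/2)+cosφ1·cosφ2·sin²(Δλ/2)=0.5272108723; c=2·atan2(√a, √(1-a))=1.625244971; dist=6371·c=10354.436 ≈ 10354.4 km; running total=21500.5 km
Leg 2 bearing: y=sinΔλ·cosφ2=0.45617892, x=cosφ1·sinφ2-sinφ1·cosφ2·cosΔλ=0.88822242; θ=atan2(y, x)=27.1844° ≈ 27.2°
Leg 3: φ1=0.7616407, φ2=0.3388382, Δφ=-0.4228025, Δλ=-0.3437286 rad; a=sin²(Δφ/2)+cosφ1·cosφ2·sin²(Δλ/2)=0.0639918691; c=2·atan2(√a, √(1-a))=0.511489782; dist=6371·c=3258.701 ≈ 3258.7 km; running total=24759.2 km
Leg 3 bearing: y=sinΔλ·cosφ2=-0.31783863, x=cosφ1·sinφ2-sinφ1·cosφ2·cosΔλ=-0.37224487; θ=atan2(y, x)=-139.5079° <0 so +360° → 220.4921° ≈ 220.5°
Leg 4: φ1=0.3388382, φ2=-0.5914554, Δφ=-0.9302937, Δλ=2.0507863 rad; a=sin²(Δφ/2)+cosφ1·cosφ2·sin²(Δλ/2)=0.7734326824; c=2·atan2(√a, √(1-a))=2.149411869; dist=6371·c=13693.903 ≈ 13693.9 km; running total=38453.1 km
Leg 4 bearing: y=sinΔλ·cosφ2=0.73632498, x=cosφ1·sinφ2-sinφ1·cosφ2·cosΔλ=-0.39845174; θ=atan2(y, x)=118.4194° ≈ 118.4°
Leg 5: φ1=-0.5914554, φ2=-0.0031817, Δφ=0.5882737, Δλ=-1.6899482 rad; a=sin²(Δφ/2)+cosφ1·cosφ2·sin²(Δλ/2)=0.5484515724; c=2·atan2(√a, √(1-a))=1.667851773; dist=6371·c=10625.884 ≈ 10625.9 km; running total=49079.0 km
Leg 5 bearing: y=sinΔλ·cosφ2=-0.99290478, x=cosφ1·sinφ2-sinφ1·cosφ2·cosΔλ=-0.06891932; θ=atan2(y, x)=-93.9706° <0 so +360° → 266.0294° ≈ 266.0°
Leg 6: φ1=-0.0031817, φ2=0.2577275, Δφ=0.2609093, Δλ=1.0639771 rad; a=sin²(Δφ/2)+cosφ1·cosφ2·sin²(Δλ/2)=0.2657232544; c=2·atan2(√a, √(1-a))=1.083143630; dist=6371·c=6900.708 ≈ 6900.7 km; running total=55979.7 km
Leg 6 bearing: y=sinΔλ·cosφ2=0.84541648, x=cosφ1·sinφ2-sinφ1·cosφ2·cosΔλ=0.25637591; θ=atan2(y, x)=73.1299° ≈ 73.1°
Leg 7: φ1=0.2577275, φ2=-0.4572658, Δφ=-0.7149933, Δλ=0.7948561 rad; a=sin²(Δφ/2)+cosφ1·cosφ2·sin²(Δλ/2)=0.2524272836; c=2·atan2(√a, √(1-a))=1.052794110; dist=6371·c=6707.351 ≈ 6707.4 km; running total=62687.1 km
Leg 7 bearing: y=sinΔλ·cosφ2=0.64043297, x=cosφ1·sinφ2-sinφ1·cosφ2·cosΔλ=-0.58709165; θ=atan2(y, x)=132.5118° ≈ 132.5°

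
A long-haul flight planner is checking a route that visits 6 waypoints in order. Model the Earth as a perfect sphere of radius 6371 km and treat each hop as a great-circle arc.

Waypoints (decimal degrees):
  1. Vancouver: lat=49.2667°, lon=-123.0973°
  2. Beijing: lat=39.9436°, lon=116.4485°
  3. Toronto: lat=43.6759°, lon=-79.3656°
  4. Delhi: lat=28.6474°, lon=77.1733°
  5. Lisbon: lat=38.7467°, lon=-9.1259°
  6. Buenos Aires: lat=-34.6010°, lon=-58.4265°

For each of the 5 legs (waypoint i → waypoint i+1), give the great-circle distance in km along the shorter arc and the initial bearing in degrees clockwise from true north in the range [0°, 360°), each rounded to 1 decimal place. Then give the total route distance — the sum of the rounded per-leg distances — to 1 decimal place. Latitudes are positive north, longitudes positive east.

Leg 1: dist=8509.8 km, bearing=317.2°
Leg 2: dist=10582.6 km, bearing=11.4°
Leg 3: dist=11625.1 km, bearing=21.2°
Leg 4: dist=7768.6 km, bearing=304.0°
Leg 5: dist=9604.5 km, bearing=218.7°
Total: 48090.6 km

Leg 1: φ1=0.8598661, φ2=0.6971473, Δφ=-0.1627188, Δλ=4.1808629 rad; a=sin²(Δφ/2)+cosφ1·cosφ2·sin²(Δλ/2)=0.3835329436; c=2·atan2(√a, √(1-a))=1.335702623; dist=6371·c=8509.761 ≈ 8509.8 km; running total=8509.8 km
Leg 1 bearing: y=sinΔλ·cosφ2=-0.66090193, x=cosφ1·sinφ2-sinφ1·cosφ2·cosΔλ=0.71340755; θ=atan2(y, x)=-42.8121° <0 so +360° → 317.1879° ≈ 317.2°
Leg 2: φ1=0.6971473, φ2=0.7622883, Δφ=0.0651409, Δλ=-3.4176008 rad; a=sin²(Δφ/2)+cosφ1·cosφ2·sin²(Δλ/2)=0.5450716144; c=2·atan2(√a, √(1-a))=1.661062085; dist=6371·c=10582.627 ≈ 10582.6 km; running total=19092.4 km
Leg 2 bearing: y=sinΔλ·cosφ2=0.19710004, x=cosφ1·sinφ2-sinφ1·cosφ2·cosΔλ=0.97623039; θ=atan2(y, x)=11.4145° ≈ 11.4°
Leg 3: φ1=0.7622883, φ2=0.4999915, Δφ=-0.2622968, Δλ=2.7321192 rad; a=sin²(Δφ/2)+cosφ1·cosφ2·sin²(Δλ/2)=0.6255867940; c=2·atan2(√a, √(1-a))=1.824688848; dist=6371·c=11625.093 ≈ 11625.1 km; running total=30717.5 km
Leg 3 bearing: y=sinΔλ·cosφ2=0.34939038, x=cosφ1·sinφ2-sinφ1·cosφ2·cosΔλ=0.90268388; θ=atan2(y, x)=21.1593° ≈ 21.2°
Leg 4: φ1=0.4999915, φ2=0.6762575, Δφ=0.1762660, Δλ=-1.5062052 rad; a=sin²(Δφ/2)+cosφ1·cosφ2·sin²(Δλ/2)=0.3278819979; c=2·atan2(√a, √(1-a))=1.219371392; dist=6371·c=7768.615 ≈ 7768.6 km; running total=38486.1 km
Leg 4 bearing: y=sinΔλ·cosφ2=-0.77829418, x=cosφ1·sinφ2-sinφ1·cosφ2·cosΔλ=0.52512831; θ=atan2(y, x)=-55.9918° <0 so +360° → 304.0082° ≈ 304.0°
Leg 5: φ1=0.6762575, φ2=-0.6039014, Δφ=-1.2801589, Δλ=-0.8604578 rad; a=sin²(Δφ/2)+cosφ1·cosφ2·sin²(Δλ/2)=0.4683927972; c=2·atan2(√a, √(1-a))=1.507539744; dist=6371·c=9604.536 ≈ 9604.5 km; running total=48090.6 km
Leg 5 bearing: y=sinΔλ·cosφ2=-0.62404605, x=cosφ1·sinφ2-sinφ1·cosφ2·cosΔλ=-0.77882634; θ=atan2(y, x)=-141.2960° <0 so +360° → 218.7040° ≈ 218.7°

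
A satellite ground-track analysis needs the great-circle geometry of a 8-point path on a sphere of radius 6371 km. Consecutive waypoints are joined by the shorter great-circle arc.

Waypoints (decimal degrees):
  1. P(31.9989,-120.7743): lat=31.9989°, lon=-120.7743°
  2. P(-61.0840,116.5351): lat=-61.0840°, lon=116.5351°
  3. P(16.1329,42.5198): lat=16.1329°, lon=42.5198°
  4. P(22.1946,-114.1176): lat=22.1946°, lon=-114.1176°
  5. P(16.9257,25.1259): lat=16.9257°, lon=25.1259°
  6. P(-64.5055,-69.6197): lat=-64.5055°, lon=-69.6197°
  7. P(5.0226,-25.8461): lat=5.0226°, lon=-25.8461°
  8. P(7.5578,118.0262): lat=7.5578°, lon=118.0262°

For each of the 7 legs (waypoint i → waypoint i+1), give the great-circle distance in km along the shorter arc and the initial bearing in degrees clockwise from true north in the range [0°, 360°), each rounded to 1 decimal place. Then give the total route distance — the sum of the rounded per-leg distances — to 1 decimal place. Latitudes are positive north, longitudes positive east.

Leg 1: dist=14817.9 km, bearing=214.0°
Leg 2: dist=10743.8 km, bearing=291.6°
Leg 3: dist=15051.5 km, bearing=328.5°
Leg 4: dist=13802.1 km, bearing=49.0°
Leg 5: dist=11927.7 km, bearing=206.7°
Leg 6: dist=8525.2 km, bearing=45.1°
Leg 7: dist=15769.9 km, bearing=71.0°
Total: 90638.1 km

Leg 1: φ1=0.5584862, φ2=-1.0661169, Δφ=-1.6246031, Δλ=4.1418304 rad; a=sin²(Δφ/2)+cosφ1·cosφ2·sin²(Δλ/2)=0.8426567434; c=2·atan2(√a, √(1-a))=2.325830406; dist=6371·c=14817.866 ≈ 14817.9 km; running total=14817.9 km
Leg 1 bearing: y=sinΔλ·cosφ2=-0.40693590, x=cosφ1·sinφ2-sinφ1·cosφ2·cosΔλ=-0.60394420; θ=atan2(y, x)=-146.0280° <0 so +360° → 213.9720° ≈ 214.0°
Leg 2: φ1=-1.0661169, φ2=0.2815722, Δφ=1.3476891, Δλ=-1.2918107 rad; a=sin²(Δφ/2)+cosφ1·cosφ2·sin²(Δλ/2)=0.5576571376; c=2·atan2(√a, √(1-a))=1.686367706; dist=6371·c=10743.849 ≈ 10743.8 km; running total=25561.7 km
Leg 2 bearing: y=sinΔλ·cosφ2=-0.92347765, x=cosφ1·sinφ2-sinφ1·cosφ2·cosΔλ=0.36591207; θ=atan2(y, x)=-68.3849° <0 so +360° → 291.6151° ≈ 291.6°
Leg 3: φ1=0.2815722, φ2=0.3873688, Δφ=0.1057966, Δλ=-2.7338384 rad; a=sin²(Δφ/2)+cosφ1·cosφ2·sin²(Δλ/2)=0.8557782879; c=2·atan2(√a, √(1-a))=2.362507419; dist=6371·c=15051.535 ≈ 15051.5 km; running total=40613.2 km
Leg 3 bearing: y=sinΔλ·cosφ2=-0.36716693, x=cosφ1·sinφ2-sinφ1·cosφ2·cosΔλ=0.59906234; θ=atan2(y, x)=-31.5042° <0 so +360° → 328.4958° ≈ 328.5°
Leg 4: φ1=0.3873688, φ2=0.2954092, Δφ=-0.0919597, Δλ=2.4302575 rad; a=sin²(Δφ/2)+cosφ1·cosφ2·sin²(Δλ/2)=0.7805043312; c=2·atan2(√a, √(1-a))=2.166400095; dist=6371·c=13802.135 ≈ 13802.1 km; running total=54415.3 km
Leg 4 bearing: y=sinΔλ·cosφ2=0.62456644, x=cosφ1·sinφ2-sinφ1·cosφ2·cosΔλ=0.54331027; θ=atan2(y, x)=48.9800° ≈ 49.0°
Leg 5: φ1=0.2954092, φ2=-1.1258334, Δφ=-1.4212426, Δλ=-1.6536227 rad; a=sin²(Δφ/2)+cosφ1·cosφ2·sin²(Δλ/2)=0.6484250644; c=2·atan2(√a, √(1-a))=1.872188725; dist=6371·c=11927.714 ≈ 11927.7 km; running total=66343.0 km
Leg 5 bearing: y=sinΔλ·cosφ2=-0.42894890, x=cosφ1·sinφ2-sinφ1·cosφ2·cosΔλ=-0.85316050; θ=atan2(y, x)=-153.3078° <0 so +360° → 206.6922° ≈ 206.7°
Leg 6: φ1=-1.1258334, φ2=0.0876609, Δφ=1.2134943, Δλ=0.7639934 rad; a=sin²(Δφ/2)+cosφ1·cosφ2·sin²(Δλ/2)=0.3847083390; c=2·atan2(√a, √(1-a))=1.338119210; dist=6371·c=8525.157 ≈ 8525.2 km; running total=74868.2 km
Leg 6 bearing: y=sinΔλ·cosφ2=0.68915415, x=cosφ1·sinφ2-sinφ1·cosφ2·cosΔλ=0.68694824; θ=atan2(y, x)=45.0918° ≈ 45.1°
Leg 7: φ1=0.0876609, φ2=0.1319085, Δφ=0.0442476, Δλ=2.5110453 rad; a=sin²(Δφ/2)+cosφ1·cosφ2·sin²(Δλ/2)=0.8930493737; c=2·atan2(√a, √(1-a))=2.475268068; dist=6371·c=15769.933 ≈ 15769.9 km; running total=90638.1 km
Leg 7 bearing: y=sinΔλ·cosφ2=0.58446499, x=cosφ1·sinφ2-sinφ1·cosφ2·cosΔλ=0.20112046; θ=atan2(y, x)=71.0111° ≈ 71.0°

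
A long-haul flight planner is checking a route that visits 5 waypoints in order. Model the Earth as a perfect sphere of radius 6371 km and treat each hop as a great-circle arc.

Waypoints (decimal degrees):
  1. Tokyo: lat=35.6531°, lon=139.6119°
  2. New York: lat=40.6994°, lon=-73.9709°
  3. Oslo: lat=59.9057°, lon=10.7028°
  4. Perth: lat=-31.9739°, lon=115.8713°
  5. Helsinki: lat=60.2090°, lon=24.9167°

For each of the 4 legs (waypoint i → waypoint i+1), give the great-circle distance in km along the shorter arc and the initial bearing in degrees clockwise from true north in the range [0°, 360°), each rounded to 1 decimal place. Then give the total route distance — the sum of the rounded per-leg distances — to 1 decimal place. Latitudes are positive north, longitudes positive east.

Leg 1: dist=10858.2 km, bearing=25.0°
Leg 2: dist=5912.0 km, bearing=38.6°
Leg 3: dist=13867.3 km, bearing=95.1°
Leg 4: dist=13100.1 km, bearing=325.8°
Total: 43737.6 km

Leg 1: φ1=0.6222640, φ2=0.7103385, Δφ=0.0880746, Δλ=-3.7277231 rad; a=sin²(Δφ/2)+cosφ1·cosφ2·sin²(Δλ/2)=0.5665618122; c=2·atan2(√a, √(1-a))=1.704316321; dist=6371·c=10858.199 ≈ 10858.2 km; running total=10858.2 km
Leg 1 bearing: y=sinΔλ·cosφ2=0.41935933, x=cosφ1·sinφ2-sinφ1·cosφ2·cosΔλ=0.89800660; θ=atan2(y, x)=25.0321° ≈ 25.0°
Leg 2: φ1=0.7103385, φ2=1.0455517, Δφ=0.3352132, Δλ=1.4778349 rad; a=sin²(Δφ/2)+cosφ1·cosφ2·sin²(Δλ/2)=0.2002609937; c=2·atan2(√a, √(1-a))=0.927947543; dist=6371·c=5911.954 ≈ 5912.0 km; running total=16770.2 km
Leg 2 bearing: y=sinΔλ·cosφ2=0.49925961, x=cosφ1·sinφ2-sinφ1·cosφ2·cosΔλ=0.62559248; θ=atan2(y, x)=38.5919° ≈ 38.6°
Leg 3: φ1=1.0455517, φ2=-0.5580498, Δφ=-1.6036015, Δλ=1.8355366 rad; a=sin²(Δφ/2)+cosφ1·cosφ2·sin²(Δλ/2)=0.7847249418; c=2·atan2(√a, √(1-a))=2.176632807; dist=6371·c=13867.328 ≈ 13867.3 km; running total=30637.5 km
Leg 3 bearing: y=sinΔλ·cosφ2=0.81873542, x=cosφ1·sinφ2-sinφ1·cosφ2·cosΔλ=-0.07347886; θ=atan2(y, x)=95.1284° ≈ 95.1°
Leg 4: φ1=-0.5580498, φ2=1.0508453, Δφ=1.6088951, Δλ=-1.5874572 rad; a=sin²(Δφ/2)+cosφ1·cosφ2·sin²(Δλ/2)=0.7332866527; c=2·atan2(√a, √(1-a))=2.056208891; dist=6371·c=13100.107 ≈ 13100.1 km; running total=43737.6 km
Leg 4 bearing: y=sinΔλ·cosφ2=-0.49676869, x=cosφ1·sinφ2-sinφ1·cosφ2·cosΔλ=0.73179930; θ=atan2(y, x)=-34.1699° <0 so +360° → 325.8301° ≈ 325.8°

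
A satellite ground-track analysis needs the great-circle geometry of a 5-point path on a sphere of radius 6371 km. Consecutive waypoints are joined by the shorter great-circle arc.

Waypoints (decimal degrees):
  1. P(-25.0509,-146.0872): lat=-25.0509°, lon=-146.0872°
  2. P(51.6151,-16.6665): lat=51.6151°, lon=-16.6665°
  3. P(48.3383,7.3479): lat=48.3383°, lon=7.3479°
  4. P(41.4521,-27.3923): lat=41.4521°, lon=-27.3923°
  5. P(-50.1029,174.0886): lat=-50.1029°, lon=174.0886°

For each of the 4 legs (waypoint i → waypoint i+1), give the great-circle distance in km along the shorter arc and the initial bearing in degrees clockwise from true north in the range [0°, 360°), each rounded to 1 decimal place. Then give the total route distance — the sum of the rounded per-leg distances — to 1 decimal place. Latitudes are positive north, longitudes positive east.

Leg 1: φ1=-0.4372207, φ2=0.9008534, Δφ=1.3380741, Δλ=2.2588173 rad; a=sin²(Δφ/2)+cosφ1·cosφ2·sin²(Δλ/2)=0.8445578121; c=2·atan2(√a, √(1-a))=2.331064255; dist=6371·c=14851.210 ≈ 14851.2 km; running total=14851.2 km
Leg 1 bearing: y=sinΔλ·cosφ2=0.47967970, x=cosφ1·sinφ2-sinφ1·cosφ2·cosΔλ=0.54316391; θ=atan2(y, x)=41.4484° ≈ 41.4°
Leg 2: φ1=0.9008534, φ2=0.8436625, Δφ=-0.0571909, Δλ=0.4191303 rad; a=sin²(Δφ/2)+cosφ1·cosφ2·sin²(Δλ/2)=0.0186810241; c=2·atan2(√a, √(1-a))=0.274215419; dist=6371·c=1747.026 ≈ 1747.0 km; running total=16598.2 km
Leg 2 bearing: y=sinΔλ·cosφ2=0.27052311, x=cosφ1·sinφ2-sinφ1·cosφ2·cosΔλ=-0.01205899; θ=atan2(y, x)=92.5524° ≈ 92.6°
Leg 3: φ1=0.8436625, φ2=0.7234756, Δφ=-0.1201869, Δλ=-0.6063309 rad; a=sin²(Δφ/2)+cosφ1·cosφ2·sin²(Δλ/2)=0.0480123216; c=2·atan2(√a, √(1-a))=0.441819061; dist=6371·c=2814.829 ≈ 2814.8 km; running total=19413.0 km
Leg 3 bearing: y=sinΔλ·cosφ2=-0.42711260, x=cosφ1·sinφ2-sinφ1·cosφ2·cosΔλ=-0.02008431; θ=atan2(y, x)=-92.6923° <0 so +360° → 267.3077° ≈ 267.3°
Leg 4: φ1=0.7234756, φ2=-0.8744606, Δφ=-1.5979362, Δλ=3.5165051 rad; a=sin²(Δφ/2)+cosφ1·cosφ2·sin²(Δλ/2)=0.9776154117; c=2·atan2(√a, √(1-a))=2.841235301; dist=6371·c=18101.510 ≈ 18101.5 km; running total=37514.5 km
Leg 4 bearing: y=sinΔλ·cosφ2=-0.23487889, x=cosφ1·sinφ2-sinφ1·cosφ2·cosΔλ=-0.17990548; θ=atan2(y, x)=-127.4503° <0 so +360° → 232.5497° ≈ 232.5°

Leg 1: dist=14851.2 km, bearing=41.4°
Leg 2: dist=1747.0 km, bearing=92.6°
Leg 3: dist=2814.8 km, bearing=267.3°
Leg 4: dist=18101.5 km, bearing=232.5°
Total: 37514.5 km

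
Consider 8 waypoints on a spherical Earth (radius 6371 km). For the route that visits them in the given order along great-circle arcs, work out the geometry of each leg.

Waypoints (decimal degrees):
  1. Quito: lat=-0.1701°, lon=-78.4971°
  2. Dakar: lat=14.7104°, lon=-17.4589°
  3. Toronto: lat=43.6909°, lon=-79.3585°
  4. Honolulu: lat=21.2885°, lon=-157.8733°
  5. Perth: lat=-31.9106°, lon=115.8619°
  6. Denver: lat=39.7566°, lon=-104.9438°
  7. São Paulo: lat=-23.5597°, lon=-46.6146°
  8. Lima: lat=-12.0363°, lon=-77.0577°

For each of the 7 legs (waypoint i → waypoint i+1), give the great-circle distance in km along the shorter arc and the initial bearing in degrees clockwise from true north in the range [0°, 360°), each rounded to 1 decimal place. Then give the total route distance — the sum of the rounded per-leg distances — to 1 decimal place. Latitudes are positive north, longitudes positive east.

Leg 1: φ1=-0.0029688, φ2=0.2567449, Δφ=0.2597137, Δλ=1.0653176 rad; a=sin²(Δφ/2)+cosφ1·cosφ2·sin²(Δλ/2)=0.2662008408; c=2·atan2(√a, √(1-a))=1.084224523; dist=6371·c=6907.594 ≈ 6907.6 km; running total=6907.6 km
Leg 1 bearing: y=sinΔλ·cosφ2=0.84626359, x=cosφ1·sinφ2-sinφ1·cosφ2·cosΔλ=0.25532284; θ=atan2(y, x)=73.2111° ≈ 73.2°
Leg 2: φ1=0.2567449, φ2=0.7625501, Δφ=0.5058051, Δλ=-1.0803518 rad; a=sin²(Δφ/2)+cosφ1·cosφ2·sin²(Δλ/2)=0.2475862148; c=2·atan2(√a, √(1-a))=1.041614125; dist=6371·c=6636.124 ≈ 6636.1 km; running total=13543.7 km
Leg 2 bearing: y=sinΔλ·cosφ2=-0.63784315, x=cosφ1·sinφ2-sinφ1·cosφ2·cosΔλ=0.58164013; θ=atan2(y, x)=-47.6388° <0 so +360° → 312.3612° ≈ 312.4°
Leg 3: φ1=0.7625501, φ2=0.3715544, Δφ=-0.3909956, Δλ=-1.3703418 rad; a=sin²(Δφ/2)+cosφ1·cosφ2·sin²(Δλ/2)=0.3075279906; c=2·atan2(√a, √(1-a))=1.175649160; dist=6371·c=7490.061 ≈ 7490.1 km; running total=21033.8 km
Leg 3 bearing: y=sinΔλ·cosφ2=-0.91310663, x=cosφ1·sinφ2-sinφ1·cosφ2·cosΔλ=0.13436659; θ=atan2(y, x)=-81.6288° <0 so +360° → 278.3712° ≈ 278.4°
Leg 4: φ1=0.3715544, φ2=-0.5569450, Δφ=-0.9284995, Δλ=4.7775805 rad; a=sin²(Δφ/2)+cosφ1·cosφ2·sin²(Δλ/2)=0.5701936627; c=2·atan2(√a, √(1-a))=1.711648930; dist=6371·c=10904.915 ≈ 10904.9 km; running total=31938.7 km
Leg 4 bearing: y=sinΔλ·cosφ2=-0.84707072, x=cosφ1·sinφ2-sinφ1·cosφ2·cosΔλ=-0.51260374; θ=atan2(y, x)=-121.1802° <0 so +360° → 238.8198° ≈ 238.8°
Leg 5: φ1=-0.5569450, φ2=0.6938836, Δφ=1.2508286, Δλ=-3.8537865 rad; a=sin²(Δφ/2)+cosφ1·cosφ2·sin²(Δλ/2)=0.9160071059; c=2·atan2(√a, √(1-a))=2.553525005; dist=6371·c=16268.508 ≈ 16268.5 km; running total=48207.2 km
Leg 5 bearing: y=sinΔλ·cosφ2=0.50238685, x=cosφ1·sinφ2-sinφ1·cosφ2·cosΔλ=0.23528663; θ=atan2(y, x)=64.9045° ≈ 64.9°
Leg 6: φ1=0.6938836, φ2=-0.4111943, Δφ=-1.1050779, Δλ=1.0180366 rad; a=sin²(Δφ/2)+cosφ1·cosφ2·sin²(Δλ/2)=0.4428173209; c=2·atan2(√a, √(1-a))=1.456180184; dist=6371·c=9277.324 ≈ 9277.3 km; running total=57484.5 km
Leg 6 bearing: y=sinΔλ·cosφ2=0.78013636, x=cosφ1·sinφ2-sinφ1·cosφ2·cosΔλ=-0.61506734; θ=atan2(y, x)=128.2526° ≈ 128.3°
Leg 7: φ1=-0.4111943, φ2=-0.2100731, Δφ=0.2011213, Δλ=-0.5313323 rad; a=sin²(Δφ/2)+cosφ1·cosφ2·sin²(Δλ/2)=0.0718768561; c=2·atan2(√a, √(1-a))=0.542837658; dist=6371·c=3458.419 ≈ 3458.4 km; running total=60942.9 km
Leg 7 bearing: y=sinΔλ·cosφ2=-0.49554337, x=cosφ1·sinφ2-sinφ1·cosφ2·cosΔλ=0.14587346; θ=atan2(y, x)=-73.5971° <0 so +360° → 286.4029° ≈ 286.4°

Leg 1: dist=6907.6 km, bearing=73.2°
Leg 2: dist=6636.1 km, bearing=312.4°
Leg 3: dist=7490.1 km, bearing=278.4°
Leg 4: dist=10904.9 km, bearing=238.8°
Leg 5: dist=16268.5 km, bearing=64.9°
Leg 6: dist=9277.3 km, bearing=128.3°
Leg 7: dist=3458.4 km, bearing=286.4°
Total: 60942.9 km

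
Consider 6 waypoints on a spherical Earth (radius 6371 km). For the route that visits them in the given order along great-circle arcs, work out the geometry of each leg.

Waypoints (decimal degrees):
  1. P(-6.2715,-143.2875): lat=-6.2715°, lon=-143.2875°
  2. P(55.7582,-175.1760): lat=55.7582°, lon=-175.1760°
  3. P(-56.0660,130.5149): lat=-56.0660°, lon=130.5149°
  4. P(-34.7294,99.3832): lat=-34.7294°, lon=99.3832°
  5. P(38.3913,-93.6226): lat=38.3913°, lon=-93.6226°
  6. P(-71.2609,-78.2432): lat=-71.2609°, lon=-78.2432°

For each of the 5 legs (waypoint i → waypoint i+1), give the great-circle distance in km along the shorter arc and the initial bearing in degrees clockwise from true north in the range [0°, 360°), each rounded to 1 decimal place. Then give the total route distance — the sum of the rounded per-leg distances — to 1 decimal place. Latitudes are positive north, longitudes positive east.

Leg 1: dist=7492.4 km, bearing=341.2°
Leg 2: dist=13362.6 km, bearing=211.6°
Leg 3: dist=3344.0 km, bearing=302.0°
Leg 4: dist=18785.5 km, bearing=66.9°
Leg 5: dist=12253.9 km, bearing=174.8°
Total: 55238.4 km

Leg 1: φ1=-0.1094583, φ2=0.9731642, Δφ=1.0826225, Δλ=-0.5565593 rad; a=sin²(Δφ/2)+cosφ1·cosφ2·sin²(Δλ/2)=0.3076999523; c=2·atan2(√a, √(1-a))=1.176021770; dist=6371·c=7492.435 ≈ 7492.4 km; running total=7492.4 km
Leg 1 bearing: y=sinΔλ·cosφ2=-0.29724929, x=cosφ1·sinφ2-sinφ1·cosφ2·cosΔλ=0.87391397; θ=atan2(y, x)=-18.7850° <0 so +360° → 341.2150° ≈ 341.2°
Leg 2: φ1=0.9731642, φ2=-0.9785363, Δφ=-1.9517005, Δλ=5.3353127 rad; a=sin²(Δφ/2)+cosφ1·cosφ2·sin²(Δλ/2)=0.7513077599; c=2·atan2(√a, √(1-a))=2.097417887; dist=6371·c=13362.649 ≈ 13362.6 km; running total=20855.0 km
Leg 2 bearing: y=sinΔλ·cosφ2=-0.45338725, x=cosφ1·sinφ2-sinφ1·cosφ2·cosΔλ=-0.73608263; θ=atan2(y, x)=-148.3692° <0 so +360° → 211.6308° ≈ 211.6°
Leg 3: φ1=-0.9785363, φ2=-0.6061424, Δφ=0.3723939, Δλ=-0.5433507 rad; a=sin²(Δφ/2)+cosφ1·cosφ2·sin²(Δλ/2)=0.0673075965; c=2·atan2(√a, √(1-a))=0.524878551; dist=6371·c=3344.001 ≈ 3344.0 km; running total=24199.0 km
Leg 3 bearing: y=sinΔλ·cosφ2=-0.42490314, x=cosφ1·sinφ2-sinφ1·cosφ2·cosΔλ=0.26564348; θ=atan2(y, x)=-57.9870° <0 so +360° → 302.0130° ≈ 302.0°
Leg 4: φ1=-0.6061424, φ2=0.6700546, Δφ=1.2761970, Δλ=-3.3685867 rad; a=sin²(Δφ/2)+cosφ1·cosφ2·sin²(Δλ/2)=0.9907169628; c=2·atan2(√a, √(1-a))=2.948596226; dist=6371·c=18785.507 ≈ 18785.5 km; running total=42984.5 km
Leg 4 bearing: y=sinΔλ·cosφ2=0.17639119, x=cosφ1·sinφ2-sinφ1·cosφ2·cosΔλ=0.07532328; θ=atan2(y, x)=66.8764° ≈ 66.9°
Leg 5: φ1=0.6700546, φ2=-1.2437373, Δφ=-1.9137919, Δλ=0.2684212 rad; a=sin²(Δφ/2)+cosφ1·cosφ2·sin²(Δλ/2)=0.6726632116; c=2·atan2(√a, √(1-a))=1.923382910; dist=6371·c=12253.873 ≈ 12253.9 km; running total=55238.4 km
Leg 5 bearing: y=sinΔλ·cosφ2=0.08520101, x=cosφ1·sinφ2-sinφ1·cosφ2·cosΔλ=-0.93460711; θ=atan2(y, x)=174.7912° ≈ 174.8°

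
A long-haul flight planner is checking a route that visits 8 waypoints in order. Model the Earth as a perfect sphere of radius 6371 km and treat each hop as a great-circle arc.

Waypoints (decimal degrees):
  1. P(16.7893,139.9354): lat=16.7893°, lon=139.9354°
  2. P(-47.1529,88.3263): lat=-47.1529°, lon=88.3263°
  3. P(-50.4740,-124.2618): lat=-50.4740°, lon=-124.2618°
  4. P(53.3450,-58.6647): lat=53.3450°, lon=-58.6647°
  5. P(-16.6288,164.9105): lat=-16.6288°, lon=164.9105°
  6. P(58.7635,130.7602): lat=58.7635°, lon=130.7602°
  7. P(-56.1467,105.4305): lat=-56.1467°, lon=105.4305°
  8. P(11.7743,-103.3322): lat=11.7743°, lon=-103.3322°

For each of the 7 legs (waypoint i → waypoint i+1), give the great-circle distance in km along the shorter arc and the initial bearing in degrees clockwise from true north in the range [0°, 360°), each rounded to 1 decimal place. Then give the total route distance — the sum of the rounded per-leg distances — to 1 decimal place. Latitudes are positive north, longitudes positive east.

Leg 1: dist=8773.1 km, bearing=212.9°
Leg 2: dist=8719.1 km, bearing=159.5°
Leg 3: dist=13066.0 km, bearing=37.8°
Leg 4: dist=14465.4 km, bearing=300.3°
Leg 5: dist=8941.7 km, bearing=342.8°
Leg 6: dist=12974.0 km, bearing=195.5°
Leg 7: dist=14494.8 km, bearing=141.8°
Total: 81434.1 km

Leg 1: φ1=0.2930286, φ2=-0.8229734, Δφ=-1.1160019, Δλ=-0.9007487 rad; a=sin²(Δφ/2)+cosφ1·cosφ2·sin²(Δλ/2)=0.4037287702; c=2·atan2(√a, √(1-a))=1.377043896; dist=6371·c=8773.147 ≈ 8773.1 km; running total=8773.1 km
Leg 1 bearing: y=sinΔλ·cosφ2=-0.53301330, x=cosφ1·sinφ2-sinφ1·cosφ2·cosΔλ=-0.82390790; θ=atan2(y, x)=-147.0998° <0 so +360° → 212.9002° ≈ 212.9°
Leg 2: φ1=-0.8229734, φ2=-0.8809375, Δφ=-0.0579641, Δλ=-3.7103623 rad; a=sin²(Δφ/2)+cosφ1·cosφ2·sin²(Δλ/2)=0.3995700844; c=2·atan2(√a, √(1-a))=1.368560766; dist=6371·c=8719.101 ≈ 8719.1 km; running total=17492.2 km
Leg 2 bearing: y=sinΔλ·cosφ2=0.34277761, x=cosφ1·sinφ2-sinφ1·cosφ2·cosΔλ=-0.91769212; θ=atan2(y, x)=159.5183° ≈ 159.5°
Leg 3: φ1=-0.8809375, φ2=0.9310459, Δφ=1.8119834, Δλ=1.1448854 rad; a=sin²(Δφ/2)+cosφ1·cosφ2·sin²(Δλ/2)=0.7309129095; c=2·atan2(√a, √(1-a))=2.050848914; dist=6371·c=13065.958 ≈ 13066.0 km; running total=30558.2 km
Leg 3 bearing: y=sinΔλ·cosφ2=0.54366134, x=cosφ1·sinφ2-sinφ1·cosφ2·cosΔλ=0.70082042; θ=atan2(y, x)=37.8025° ≈ 37.8°
Leg 4: φ1=0.9310459, φ2=-0.2902273, Δφ=-1.2212732, Δλ=3.9021234 rad; a=sin²(Δφ/2)+cosφ1·cosφ2·sin²(Δλ/2)=0.8219979337; c=2·atan2(√a, √(1-a))=2.270506342; dist=6371·c=14465.396 ≈ 14465.4 km; running total=45023.6 km
Leg 4 bearing: y=sinΔλ·cosφ2=-0.66047846, x=cosφ1·sinφ2-sinφ1·cosφ2·cosΔλ=0.38605379; θ=atan2(y, x)=-59.6934° <0 so +360° → 300.3066° ≈ 300.3°
Leg 5: φ1=-0.2902273, φ2=1.0256166, Δφ=1.3158439, Δλ=-0.5960352 rad; a=sin²(Δφ/2)+cosφ1·cosφ2·sin²(Δλ/2)=0.4167397364; c=2·atan2(√a, √(1-a))=1.403496458; dist=6371·c=8941.676 ≈ 8941.7 km; running total=53965.3 km
Leg 5 bearing: y=sinΔλ·cosφ2=-0.29110844, x=cosφ1·sinφ2-sinφ1·cosφ2·cosΔλ=0.94208640; θ=atan2(y, x)=-17.1714° <0 so +360° → 342.8286° ≈ 342.8°
Leg 6: φ1=1.0256166, φ2=-0.9799448, Δφ=-2.0055613, Δλ=-0.4420867 rad; a=sin²(Δφ/2)+cosφ1·cosφ2·sin²(Δλ/2)=0.7244849710; c=2·atan2(√a, √(1-a))=2.036408557; dist=6371·c=12973.959 ≈ 12974.0 km; running total=66939.3 km
Leg 6 bearing: y=sinΔλ·cosφ2=-0.23832860, x=cosφ1·sinφ2-sinφ1·cosφ2·cosΔλ=-0.86117679; θ=atan2(y, x)=-164.5307° <0 so +360° → 195.4693° ≈ 195.5°
Leg 7: φ1=-0.9799448, φ2=0.2055003, Δφ=1.1854451, Δλ=-3.6435965 rad; a=sin²(Δφ/2)+cosφ1·cosφ2·sin²(Δλ/2)=0.8237623837; c=2·atan2(√a, √(1-a))=2.275128115; dist=6371·c=14494.841 ≈ 14494.8 km; running total=81434.1 km
Leg 7 bearing: y=sinΔλ·cosφ2=0.47105852, x=cosφ1·sinφ2-sinφ1·cosφ2·cosΔλ=-0.59901214; θ=atan2(y, x)=141.8188° ≈ 141.8°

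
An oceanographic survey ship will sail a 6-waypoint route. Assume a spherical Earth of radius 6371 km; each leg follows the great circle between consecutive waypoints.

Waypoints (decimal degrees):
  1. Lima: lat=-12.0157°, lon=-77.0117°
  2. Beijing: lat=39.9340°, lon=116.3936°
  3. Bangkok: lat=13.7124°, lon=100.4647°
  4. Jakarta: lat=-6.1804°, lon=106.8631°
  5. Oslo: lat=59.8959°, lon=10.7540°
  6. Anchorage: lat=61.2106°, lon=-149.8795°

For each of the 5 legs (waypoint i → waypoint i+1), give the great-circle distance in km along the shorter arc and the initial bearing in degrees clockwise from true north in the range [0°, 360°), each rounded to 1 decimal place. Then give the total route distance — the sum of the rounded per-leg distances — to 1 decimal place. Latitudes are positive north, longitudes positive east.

Leg 1: φ1=-0.2097135, φ2=0.6969798, Δφ=0.9066933, Δλ=3.3755593 rad; a=sin²(Δφ/2)+cosφ1·cosφ2·sin²(Δλ/2)=0.9315911891; c=2·atan2(√a, √(1-a))=2.612335524; dist=6371·c=16643.190 ≈ 16643.2 km; running total=16643.2 km
Leg 1 bearing: y=sinΔλ·cosφ2=-0.17776967, x=cosφ1·sinφ2-sinφ1·cosφ2·cosΔλ=0.47256124; θ=atan2(y, x)=-20.6155° <0 so +360° → 339.3845° ≈ 339.4°
Leg 2: φ1=0.6969798, φ2=0.2393265, Δφ=-0.4576533, Δλ=-0.2780118 rad; a=sin²(Δφ/2)+cosφ1·cosφ2·sin²(Δλ/2)=0.0657555945; c=2·atan2(√a, √(1-a))=0.518650738; dist=6371·c=3304.324 ≈ 3304.3 km; running total=19947.5 km
Leg 2 bearing: y=sinΔλ·cosφ2=-0.26662203, x=cosφ1·sinφ2-sinφ1·cosφ2·cosΔλ=-0.41789936; θ=atan2(y, x)=-147.4619° <0 so +360° → 212.5381° ≈ 212.5°
Leg 3: φ1=0.2393265, φ2=-0.1078683, Δφ=-0.3471949, Δλ=0.1116731 rad; a=sin²(Δφ/2)+cosφ1·cosφ2·sin²(Δλ/2)=0.0328426823; c=2·atan2(√a, √(1-a))=0.364464888; dist=6371·c=2322.006 ≈ 2322.0 km; running total=22269.5 km
Leg 3 bearing: y=sinΔλ·cosφ2=0.11079347, x=cosφ1·sinφ2-sinφ1·cosφ2·cosΔλ=-0.33879340; θ=atan2(y, x)=161.8910° ≈ 161.9°
Leg 4: φ1=-0.1078683, φ2=1.0453807, Δφ=1.1532490, Δλ=-1.6774202 rad; a=sin²(Δφ/2)+cosφ1·cosφ2·sin²(Δλ/2)=0.5731029108; c=2·atan2(√a, √(1-a))=1.717528110; dist=6371·c=10942.372 ≈ 10942.4 km; running total=33211.9 km
Leg 4 bearing: y=sinΔλ·cosφ2=-0.49872424, x=cosφ1·sinφ2-sinφ1·cosφ2·cosΔλ=0.85434068; θ=atan2(y, x)=-30.2744° <0 so +360° → 329.7256° ≈ 329.7°
Leg 5: φ1=1.0453807, φ2=1.0683265, Δφ=0.0229458, Δλ=-2.8035835 rad; a=sin²(Δφ/2)+cosφ1·cosφ2·sin²(Δλ/2)=0.2348508308; c=2·atan2(√a, √(1-a))=1.011843908; dist=6371·c=6446.458 ≈ 6446.5 km; running total=39658.4 km
Leg 5 bearing: y=sinΔλ·cosφ2=-0.15970037, x=cosφ1·sinφ2-sinφ1·cosφ2·cosΔλ=0.83263405; θ=atan2(y, x)=-10.8576° <0 so +360° → 349.1424° ≈ 349.1°

Leg 1: dist=16643.2 km, bearing=339.4°
Leg 2: dist=3304.3 km, bearing=212.5°
Leg 3: dist=2322.0 km, bearing=161.9°
Leg 4: dist=10942.4 km, bearing=329.7°
Leg 5: dist=6446.5 km, bearing=349.1°
Total: 39658.4 km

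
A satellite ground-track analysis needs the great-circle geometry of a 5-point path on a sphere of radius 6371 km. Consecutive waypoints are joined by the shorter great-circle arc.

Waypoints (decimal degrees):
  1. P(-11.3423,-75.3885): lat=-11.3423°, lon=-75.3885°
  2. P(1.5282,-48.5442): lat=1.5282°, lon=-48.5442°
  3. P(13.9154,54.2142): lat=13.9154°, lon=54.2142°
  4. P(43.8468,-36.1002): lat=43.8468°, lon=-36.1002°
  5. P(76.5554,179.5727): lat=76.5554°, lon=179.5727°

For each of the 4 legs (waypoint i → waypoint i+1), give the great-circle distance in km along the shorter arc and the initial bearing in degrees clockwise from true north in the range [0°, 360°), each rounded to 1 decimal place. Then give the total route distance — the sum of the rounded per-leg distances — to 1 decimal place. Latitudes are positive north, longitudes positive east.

Leg 1: φ1=-0.1979605, φ2=0.0266721, Δφ=0.2246326, Δλ=0.4685214 rad; a=sin²(Δφ/2)+cosφ1·cosφ2·sin²(Δλ/2)=0.0653724128; c=2·atan2(√a, √(1-a))=0.517102643; dist=6371·c=3294.461 ≈ 3294.5 km; running total=3294.5 km
Leg 1 bearing: y=sinΔλ·cosφ2=0.45140692, x=cosφ1·sinφ2-sinφ1·cosφ2·cosΔλ=0.20156198; θ=atan2(y, x)=65.9383° ≈ 65.9°
Leg 2: φ1=0.0266721, φ2=0.2428695, Δφ=0.2161974, Δλ=1.7934724 rad; a=sin²(Δφ/2)+cosφ1·cosφ2·sin²(Δλ/2)=0.6039346702; c=2·atan2(√a, √(1-a))=1.780192541; dist=6371·c=11341.607 ≈ 11341.6 km; running total=14636.1 km
Leg 2 bearing: y=sinΔλ·cosφ2=0.94668644, x=cosφ1·sinφ2-sinφ1·cosφ2·cosΔλ=0.24612014; θ=atan2(y, x)=75.4268° ≈ 75.4°
Leg 3: φ1=0.2428695, φ2=0.7652710, Δφ=0.5224015, Δλ=-1.5762836 rad; a=sin²(Δφ/2)+cosφ1·cosφ2·sin²(Δλ/2)=0.4186233780; c=2·atan2(√a, √(1-a))=1.407315863; dist=6371·c=8966.009 ≈ 8966.0 km; running total=23602.1 km
Leg 3 bearing: y=sinΔλ·cosφ2=-0.72118378, x=cosφ1·sinφ2-sinφ1·cosφ2·cosΔλ=0.67335380; θ=atan2(y, x)=-46.9644° <0 so +360° → 313.0356° ≈ 313.0°
Leg 4: φ1=0.7652710, φ2=1.3361438, Δφ=0.5708728, Δλ=3.7642022 rad; a=sin²(Δφ/2)+cosφ1·cosφ2·sin²(Δλ/2)=0.2312346432; c=2·atan2(√a, √(1-a))=1.003290277; dist=6371·c=6391.962 ≈ 6392.0 km; running total=29994.1 km
Leg 4 bearing: y=sinΔλ·cosφ2=-0.13558696, x=cosφ1·sinφ2-sinφ1·cosφ2·cosΔλ=0.83227214; θ=atan2(y, x)=-9.2529° <0 so +360° → 350.7471° ≈ 350.7°

Leg 1: dist=3294.5 km, bearing=65.9°
Leg 2: dist=11341.6 km, bearing=75.4°
Leg 3: dist=8966.0 km, bearing=313.0°
Leg 4: dist=6392.0 km, bearing=350.7°
Total: 29994.1 km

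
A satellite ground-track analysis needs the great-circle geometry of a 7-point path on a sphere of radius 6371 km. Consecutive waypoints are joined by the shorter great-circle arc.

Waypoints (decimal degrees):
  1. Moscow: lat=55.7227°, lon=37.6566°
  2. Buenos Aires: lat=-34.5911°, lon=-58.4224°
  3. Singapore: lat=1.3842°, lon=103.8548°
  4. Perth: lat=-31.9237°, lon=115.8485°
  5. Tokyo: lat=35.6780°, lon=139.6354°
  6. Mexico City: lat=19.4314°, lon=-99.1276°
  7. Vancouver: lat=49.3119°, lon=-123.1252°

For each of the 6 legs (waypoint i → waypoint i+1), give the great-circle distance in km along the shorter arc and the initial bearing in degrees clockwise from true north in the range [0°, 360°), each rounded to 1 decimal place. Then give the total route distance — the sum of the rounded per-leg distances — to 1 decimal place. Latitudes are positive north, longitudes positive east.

Leg 1: φ1=0.9725446, φ2=-0.6037286, Δφ=-1.5762732, Δλ=-1.6768949 rad; a=sin²(Δφ/2)+cosφ1·cosφ2·sin²(Δλ/2)=0.7591075133; c=2·atan2(√a, √(1-a))=2.115558878; dist=6371·c=13478.226 ≈ 13478.2 km; running total=13478.2 km
Leg 1 bearing: y=sinΔλ·cosφ2=-0.81859543, x=cosφ1·sinφ2-sinφ1·cosφ2·cosΔλ=-0.24769883; θ=atan2(y, x)=-106.8353° <0 so +360° → 253.1647° ≈ 253.2°
Leg 2: φ1=-0.6037286, φ2=0.0241588, Δφ=0.6278874, Δλ=2.8322714 rad; a=sin²(Δφ/2)+cosφ1·cosφ2·sin²(Δλ/2)=0.8988199374; c=2·atan2(√a, √(1-a))=2.494168254; dist=6371·c=15890.346 ≈ 15890.3 km; running total=29368.5 km
Leg 2 bearing: y=sinΔλ·cosφ2=0.30432330, x=cosφ1·sinφ2-sinφ1·cosφ2·cosΔλ=-0.52072829; θ=atan2(y, x)=149.6972° ≈ 149.7°
Leg 3: φ1=0.0241588, φ2=-0.5571737, Δφ=-0.5813325, Δλ=0.2093296 rad; a=sin²(Δφ/2)+cosφ1·cosφ2·sin²(Δλ/2)=0.0913954157; c=2·atan2(√a, √(1-a))=0.614244391; dist=6371·c=3913.351 ≈ 3913.4 km; running total=33281.9 km
Leg 3 bearing: y=sinΔλ·cosφ2=0.17637439, x=cosφ1·sinφ2-sinφ1·cosφ2·cosΔλ=-0.54869049; θ=atan2(y, x)=162.1802° ≈ 162.2°
Leg 4: φ1=-0.5571737, φ2=0.6226986, Δφ=1.1798722, Δλ=0.4151597 rad; a=sin²(Δφ/2)+cosφ1·cosφ2·sin²(Δλ/2)=0.3387621936; c=2·atan2(√a, √(1-a))=1.242452671; dist=6371·c=7915.666 ≈ 7915.7 km; running total=41197.6 km
Leg 4 bearing: y=sinΔλ·cosφ2=0.32763294, x=cosφ1·sinφ2-sinφ1·cosφ2·cosΔλ=0.88806877; θ=atan2(y, x)=20.2504° ≈ 20.3°
Leg 5: φ1=0.6226986, φ2=0.3391419, Δφ=-0.2835567, Δλ=-4.1672005 rad; a=sin²(Δφ/2)+cosφ1·cosφ2·sin²(Δλ/2)=0.6016121565; c=2·atan2(√a, √(1-a))=1.775446160; dist=6371·c=11311.367 ≈ 11311.4 km; running total=52509.0 km
Leg 5 bearing: y=sinΔλ·cosφ2=0.80632748, x=cosφ1·sinφ2-sinφ1·cosφ2·cosΔλ=0.55546005; θ=atan2(y, x)=55.4380° ≈ 55.4°
Leg 6: φ1=0.3391419, φ2=0.8606550, Δφ=0.5215131, Δλ=-0.4188371 rad; a=sin²(Δφ/2)+cosφ1·cosφ2·sin²(Δλ/2)=0.0930380015; c=2·atan2(√a, √(1-a))=0.619921618; dist=6371·c=3949.521 ≈ 3949.5 km; running total=56458.5 km
Leg 6 bearing: y=sinΔλ·cosφ2=-0.26514332, x=cosφ1·sinφ2-sinφ1·cosφ2·cosΔλ=0.51693979; θ=atan2(y, x)=-27.1537° <0 so +360° → 332.8463° ≈ 332.8°

Leg 1: dist=13478.2 km, bearing=253.2°
Leg 2: dist=15890.3 km, bearing=149.7°
Leg 3: dist=3913.4 km, bearing=162.2°
Leg 4: dist=7915.7 km, bearing=20.3°
Leg 5: dist=11311.4 km, bearing=55.4°
Leg 6: dist=3949.5 km, bearing=332.8°
Total: 56458.5 km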